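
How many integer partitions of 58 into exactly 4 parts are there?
p(58, 4 parts) = 1425

Partitions of n into exactly k parts are in bijection with partitions of n − k into at most k parts (subtract 1 from each part). So p(58, exactly 4) = p(54, parts ≤ 4). Computing via the recurrence p(m, j) = p(m, j−1) + p(m−j, j) gives 1425.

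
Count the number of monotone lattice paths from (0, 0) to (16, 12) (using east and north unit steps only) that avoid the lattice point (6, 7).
Number of paths = 25268607

Total paths from (0, 0) to (16, 12): C(28, 16) = 30421755. Paths through (6, 7): (paths (0, 0) → (6, 7)) × (paths (6, 7) → (16, 12)) = C(13, 6) · C(15, 10) = 1716 · 3003 = 5153148. Avoidance count = 30421755 − 5153148 = 25268607.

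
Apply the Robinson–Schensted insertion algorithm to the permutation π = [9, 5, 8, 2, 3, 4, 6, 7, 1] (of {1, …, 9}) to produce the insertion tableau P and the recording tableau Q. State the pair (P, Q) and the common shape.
P = [1, 3, 4, 6, 7] / [2, 8] / [5] / [9];  Q = [1, 3, 6, 7, 8] / [2, 5] / [4] / [9];  common shape = (5, 2, 1, 1)

Row-insert the values π_1, π_2, … into P one at a time, bumping the leftmost entry strictly greater than the inserted value down to the next row. The recording tableau Q records, in position (i, j), the step at which that cell was added to P.
  Insert 9 (step 1): P = [9];  Q = [1]
  Insert 5 (step 2): P = [5] / [9];  Q = [1] / [2]
  Insert 8 (step 3): P = [5, 8] / [9];  Q = [1, 3] / [2]
  Insert 2 (step 4): P = [2, 8] / [5] / [9];  Q = [1, 3] / [2] / [4]
  Insert 3 (step 5): P = [2, 3] / [5, 8] / [9];  Q = [1, 3] / [2, 5] / [4]
  Insert 4 (step 6): P = [2, 3, 4] / [5, 8] / [9];  Q = [1, 3, 6] / [2, 5] / [4]
  Insert 6 (step 7): P = [2, 3, 4, 6] / [5, 8] / [9];  Q = [1, 3, 6, 7] / [2, 5] / [4]
  Insert 7 (step 8): P = [2, 3, 4, 6, 7] / [5, 8] / [9];  Q = [1, 3, 6, 7, 8] / [2, 5] / [4]
  Insert 1 (step 9): P = [1, 3, 4, 6, 7] / [2, 8] / [5] / [9];  Q = [1, 3, 6, 7, 8] / [2, 5] / [4] / [9]
Final shape: (5, 2, 1, 1).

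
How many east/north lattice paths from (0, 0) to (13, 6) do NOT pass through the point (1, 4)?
Number of paths = 26677

Total paths from (0, 0) to (13, 6): C(19, 13) = 27132. Paths through (1, 4): (paths (0, 0) → (1, 4)) × (paths (1, 4) → (13, 6)) = C(5, 1) · C(14, 12) = 5 · 91 = 455. Avoidance count = 27132 − 455 = 26677.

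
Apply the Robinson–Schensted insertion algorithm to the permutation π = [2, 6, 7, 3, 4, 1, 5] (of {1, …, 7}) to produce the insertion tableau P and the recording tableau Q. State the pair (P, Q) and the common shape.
P = [1, 3, 4, 5] / [2, 7] / [6];  Q = [1, 2, 3, 7] / [4, 5] / [6];  common shape = (4, 2, 1)

Row-insert the values π_1, π_2, … into P one at a time, bumping the leftmost entry strictly greater than the inserted value down to the next row. The recording tableau Q records, in position (i, j), the step at which that cell was added to P.
  Insert 2 (step 1): P = [2];  Q = [1]
  Insert 6 (step 2): P = [2, 6];  Q = [1, 2]
  Insert 7 (step 3): P = [2, 6, 7];  Q = [1, 2, 3]
  Insert 3 (step 4): P = [2, 3, 7] / [6];  Q = [1, 2, 3] / [4]
  Insert 4 (step 5): P = [2, 3, 4] / [6, 7];  Q = [1, 2, 3] / [4, 5]
  Insert 1 (step 6): P = [1, 3, 4] / [2, 7] / [6];  Q = [1, 2, 3] / [4, 5] / [6]
  Insert 5 (step 7): P = [1, 3, 4, 5] / [2, 7] / [6];  Q = [1, 2, 3, 7] / [4, 5] / [6]
Final shape: (4, 2, 1).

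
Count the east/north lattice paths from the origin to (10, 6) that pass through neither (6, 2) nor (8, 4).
Number of paths = 4086

Inclusion–exclusion. Total paths: C(16, 10) = 8008. Through P₁: C(8, 6)·C(8, 4) = 1960. Through P₂: C(12, 8)·C(4, 2) = 2970. Since P₁ is strictly southwest of P₂, a monotone path through both must visit P₁ then P₂; paths through both = C(8, 6)·C(4, 2)·C(4, 2) = 1008. Avoid both = 8008 − 1960 − 2970 + 1008 = 4086.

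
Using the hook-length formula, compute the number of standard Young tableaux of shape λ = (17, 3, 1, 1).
# SYT of shape (17, 3, 1, 1) = 118503

Hook-length formula: f^λ = n! / Π hook(c), product over all cells c of the Young diagram. For λ = (17, 3, 1, 1), n = 22 boxes. Hook lengths by row (left-to-right, top-to-bottom): [20, 17, 16, 14, 13, 12, 11, 10, 9, 8, 7, 6, 5, 4, 3, 2, 1]; [5, 2, 1]; [2]; [1]. Product of hooks = 9484998082560000. So f^λ = 22! / 9484998082560000 = 1124000727777607680000 / 9484998082560000 = 118503.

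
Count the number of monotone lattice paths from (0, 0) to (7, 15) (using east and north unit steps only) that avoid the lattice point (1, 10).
Number of paths = 165462

Total paths from (0, 0) to (7, 15): C(22, 7) = 170544. Paths through (1, 10): (paths (0, 0) → (1, 10)) × (paths (1, 10) → (7, 15)) = C(11, 1) · C(11, 6) = 11 · 462 = 5082. Avoidance count = 170544 − 5082 = 165462.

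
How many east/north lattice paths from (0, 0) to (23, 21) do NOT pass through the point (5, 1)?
Number of paths = 1811148396420

Total paths from (0, 0) to (23, 21): C(44, 23) = 2012616400080. Paths through (5, 1): (paths (0, 0) → (5, 1)) × (paths (5, 1) → (23, 21)) = C(6, 5) · C(38, 18) = 6 · 33578000610 = 201468003660. Avoidance count = 2012616400080 − 201468003660 = 1811148396420.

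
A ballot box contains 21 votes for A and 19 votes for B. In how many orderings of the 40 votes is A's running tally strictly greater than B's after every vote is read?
Strict-lead orderings = 6564120420

Total orderings of the 40 votes with 21 for A: C(40, 21) = 131282408400. By the Bertrand ballot formula (Cycle Lemma / reflection principle), the number of orderings in which A is strictly ahead of B throughout is (p − q)/(p + q) · C(p + q, p) = (21 − 19)/(21 + 19) · 131282408400 = 6564120420.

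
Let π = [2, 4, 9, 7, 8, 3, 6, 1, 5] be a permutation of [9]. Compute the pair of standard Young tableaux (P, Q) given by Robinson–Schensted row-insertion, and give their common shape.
P = [1, 3, 5, 8] / [2, 6] / [4, 7] / [9];  Q = [1, 2, 3, 5] / [4, 7] / [6, 9] / [8];  common shape = (4, 2, 2, 1)

Row-insert the values π_1, π_2, … into P one at a time, bumping the leftmost entry strictly greater than the inserted value down to the next row. The recording tableau Q records, in position (i, j), the step at which that cell was added to P.
  Insert 2 (step 1): P = [2];  Q = [1]
  Insert 4 (step 2): P = [2, 4];  Q = [1, 2]
  Insert 9 (step 3): P = [2, 4, 9];  Q = [1, 2, 3]
  Insert 7 (step 4): P = [2, 4, 7] / [9];  Q = [1, 2, 3] / [4]
  Insert 8 (step 5): P = [2, 4, 7, 8] / [9];  Q = [1, 2, 3, 5] / [4]
  Insert 3 (step 6): P = [2, 3, 7, 8] / [4] / [9];  Q = [1, 2, 3, 5] / [4] / [6]
  Insert 6 (step 7): P = [2, 3, 6, 8] / [4, 7] / [9];  Q = [1, 2, 3, 5] / [4, 7] / [6]
  Insert 1 (step 8): P = [1, 3, 6, 8] / [2, 7] / [4] / [9];  Q = [1, 2, 3, 5] / [4, 7] / [6] / [8]
  Insert 5 (step 9): P = [1, 3, 5, 8] / [2, 6] / [4, 7] / [9];  Q = [1, 2, 3, 5] / [4, 7] / [6, 9] / [8]
Final shape: (4, 2, 2, 1).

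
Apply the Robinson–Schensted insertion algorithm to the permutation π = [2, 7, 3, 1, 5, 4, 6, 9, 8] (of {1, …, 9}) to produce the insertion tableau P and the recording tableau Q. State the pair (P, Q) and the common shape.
P = [1, 3, 4, 6, 8] / [2, 5, 9] / [7];  Q = [1, 2, 5, 7, 8] / [3, 6, 9] / [4];  common shape = (5, 3, 1)

Row-insert the values π_1, π_2, … into P one at a time, bumping the leftmost entry strictly greater than the inserted value down to the next row. The recording tableau Q records, in position (i, j), the step at which that cell was added to P.
  Insert 2 (step 1): P = [2];  Q = [1]
  Insert 7 (step 2): P = [2, 7];  Q = [1, 2]
  Insert 3 (step 3): P = [2, 3] / [7];  Q = [1, 2] / [3]
  Insert 1 (step 4): P = [1, 3] / [2] / [7];  Q = [1, 2] / [3] / [4]
  Insert 5 (step 5): P = [1, 3, 5] / [2] / [7];  Q = [1, 2, 5] / [3] / [4]
  Insert 4 (step 6): P = [1, 3, 4] / [2, 5] / [7];  Q = [1, 2, 5] / [3, 6] / [4]
  Insert 6 (step 7): P = [1, 3, 4, 6] / [2, 5] / [7];  Q = [1, 2, 5, 7] / [3, 6] / [4]
  Insert 9 (step 8): P = [1, 3, 4, 6, 9] / [2, 5] / [7];  Q = [1, 2, 5, 7, 8] / [3, 6] / [4]
  Insert 8 (step 9): P = [1, 3, 4, 6, 8] / [2, 5, 9] / [7];  Q = [1, 2, 5, 7, 8] / [3, 6, 9] / [4]
Final shape: (5, 3, 1).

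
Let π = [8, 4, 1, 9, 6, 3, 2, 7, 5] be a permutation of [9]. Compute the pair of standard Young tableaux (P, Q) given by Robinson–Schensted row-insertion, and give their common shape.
P = [1, 2, 5] / [3, 6, 7] / [4, 9] / [8];  Q = [1, 4, 8] / [2, 5, 9] / [3, 6] / [7];  common shape = (3, 3, 2, 1)

Row-insert the values π_1, π_2, … into P one at a time, bumping the leftmost entry strictly greater than the inserted value down to the next row. The recording tableau Q records, in position (i, j), the step at which that cell was added to P.
  Insert 8 (step 1): P = [8];  Q = [1]
  Insert 4 (step 2): P = [4] / [8];  Q = [1] / [2]
  Insert 1 (step 3): P = [1] / [4] / [8];  Q = [1] / [2] / [3]
  Insert 9 (step 4): P = [1, 9] / [4] / [8];  Q = [1, 4] / [2] / [3]
  Insert 6 (step 5): P = [1, 6] / [4, 9] / [8];  Q = [1, 4] / [2, 5] / [3]
  Insert 3 (step 6): P = [1, 3] / [4, 6] / [8, 9];  Q = [1, 4] / [2, 5] / [3, 6]
  Insert 2 (step 7): P = [1, 2] / [3, 6] / [4, 9] / [8];  Q = [1, 4] / [2, 5] / [3, 6] / [7]
  Insert 7 (step 8): P = [1, 2, 7] / [3, 6] / [4, 9] / [8];  Q = [1, 4, 8] / [2, 5] / [3, 6] / [7]
  Insert 5 (step 9): P = [1, 2, 5] / [3, 6, 7] / [4, 9] / [8];  Q = [1, 4, 8] / [2, 5, 9] / [3, 6] / [7]
Final shape: (3, 3, 2, 1).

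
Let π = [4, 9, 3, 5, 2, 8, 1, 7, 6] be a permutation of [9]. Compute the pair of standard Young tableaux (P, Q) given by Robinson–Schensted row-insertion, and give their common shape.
P = [1, 5, 6] / [2, 7] / [3, 8] / [4, 9];  Q = [1, 2, 6] / [3, 4] / [5, 8] / [7, 9];  common shape = (3, 2, 2, 2)

Row-insert the values π_1, π_2, … into P one at a time, bumping the leftmost entry strictly greater than the inserted value down to the next row. The recording tableau Q records, in position (i, j), the step at which that cell was added to P.
  Insert 4 (step 1): P = [4];  Q = [1]
  Insert 9 (step 2): P = [4, 9];  Q = [1, 2]
  Insert 3 (step 3): P = [3, 9] / [4];  Q = [1, 2] / [3]
  Insert 5 (step 4): P = [3, 5] / [4, 9];  Q = [1, 2] / [3, 4]
  Insert 2 (step 5): P = [2, 5] / [3, 9] / [4];  Q = [1, 2] / [3, 4] / [5]
  Insert 8 (step 6): P = [2, 5, 8] / [3, 9] / [4];  Q = [1, 2, 6] / [3, 4] / [5]
  Insert 1 (step 7): P = [1, 5, 8] / [2, 9] / [3] / [4];  Q = [1, 2, 6] / [3, 4] / [5] / [7]
  Insert 7 (step 8): P = [1, 5, 7] / [2, 8] / [3, 9] / [4];  Q = [1, 2, 6] / [3, 4] / [5, 8] / [7]
  Insert 6 (step 9): P = [1, 5, 6] / [2, 7] / [3, 8] / [4, 9];  Q = [1, 2, 6] / [3, 4] / [5, 8] / [7, 9]
Final shape: (3, 2, 2, 2).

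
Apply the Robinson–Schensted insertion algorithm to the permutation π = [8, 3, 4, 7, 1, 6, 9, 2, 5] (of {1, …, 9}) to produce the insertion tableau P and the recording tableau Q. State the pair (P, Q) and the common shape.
P = [1, 2, 5, 9] / [3, 4, 6] / [7] / [8];  Q = [1, 3, 4, 7] / [2, 6, 9] / [5] / [8];  common shape = (4, 3, 1, 1)

Row-insert the values π_1, π_2, … into P one at a time, bumping the leftmost entry strictly greater than the inserted value down to the next row. The recording tableau Q records, in position (i, j), the step at which that cell was added to P.
  Insert 8 (step 1): P = [8];  Q = [1]
  Insert 3 (step 2): P = [3] / [8];  Q = [1] / [2]
  Insert 4 (step 3): P = [3, 4] / [8];  Q = [1, 3] / [2]
  Insert 7 (step 4): P = [3, 4, 7] / [8];  Q = [1, 3, 4] / [2]
  Insert 1 (step 5): P = [1, 4, 7] / [3] / [8];  Q = [1, 3, 4] / [2] / [5]
  Insert 6 (step 6): P = [1, 4, 6] / [3, 7] / [8];  Q = [1, 3, 4] / [2, 6] / [5]
  Insert 9 (step 7): P = [1, 4, 6, 9] / [3, 7] / [8];  Q = [1, 3, 4, 7] / [2, 6] / [5]
  Insert 2 (step 8): P = [1, 2, 6, 9] / [3, 4] / [7] / [8];  Q = [1, 3, 4, 7] / [2, 6] / [5] / [8]
  Insert 5 (step 9): P = [1, 2, 5, 9] / [3, 4, 6] / [7] / [8];  Q = [1, 3, 4, 7] / [2, 6, 9] / [5] / [8]
Final shape: (4, 3, 1, 1).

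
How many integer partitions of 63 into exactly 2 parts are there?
p(63, 2 parts) = 31

Partitions of n into exactly k parts are in bijection with partitions of n − k into at most k parts (subtract 1 from each part). So p(63, exactly 2) = p(61, parts ≤ 2). Computing via the recurrence p(m, j) = p(m, j−1) + p(m−j, j) gives 31.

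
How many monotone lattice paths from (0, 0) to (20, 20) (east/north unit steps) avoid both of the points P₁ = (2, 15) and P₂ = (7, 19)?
Number of paths = 137832983260

Inclusion–exclusion. Total paths: C(40, 20) = 137846528820. Through P₁: C(17, 2)·C(23, 18) = 4576264. Through P₂: C(26, 7)·C(14, 13) = 9209200. Since P₁ is strictly southwest of P₂, a monotone path through both must visit P₁ then P₂; paths through both = C(17, 2)·C(9, 5)·C(14, 13) = 239904. Avoid both = 137846528820 − 4576264 − 9209200 + 239904 = 137832983260.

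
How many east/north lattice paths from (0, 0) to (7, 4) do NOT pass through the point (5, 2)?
Number of paths = 204

Total paths from (0, 0) to (7, 4): C(11, 7) = 330. Paths through (5, 2): (paths (0, 0) → (5, 2)) × (paths (5, 2) → (7, 4)) = C(7, 5) · C(4, 2) = 21 · 6 = 126. Avoidance count = 330 − 126 = 204.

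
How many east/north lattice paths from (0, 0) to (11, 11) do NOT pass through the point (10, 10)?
Number of paths = 335920

Total paths from (0, 0) to (11, 11): C(22, 11) = 705432. Paths through (10, 10): (paths (0, 0) → (10, 10)) × (paths (10, 10) → (11, 11)) = C(20, 10) · C(2, 1) = 184756 · 2 = 369512. Avoidance count = 705432 − 369512 = 335920.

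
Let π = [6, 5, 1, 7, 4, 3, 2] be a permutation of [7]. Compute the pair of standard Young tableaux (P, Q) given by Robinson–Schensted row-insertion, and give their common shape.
P = [1, 2] / [3, 7] / [4] / [5] / [6];  Q = [1, 4] / [2, 5] / [3] / [6] / [7];  common shape = (2, 2, 1, 1, 1)

Row-insert the values π_1, π_2, … into P one at a time, bumping the leftmost entry strictly greater than the inserted value down to the next row. The recording tableau Q records, in position (i, j), the step at which that cell was added to P.
  Insert 6 (step 1): P = [6];  Q = [1]
  Insert 5 (step 2): P = [5] / [6];  Q = [1] / [2]
  Insert 1 (step 3): P = [1] / [5] / [6];  Q = [1] / [2] / [3]
  Insert 7 (step 4): P = [1, 7] / [5] / [6];  Q = [1, 4] / [2] / [3]
  Insert 4 (step 5): P = [1, 4] / [5, 7] / [6];  Q = [1, 4] / [2, 5] / [3]
  Insert 3 (step 6): P = [1, 3] / [4, 7] / [5] / [6];  Q = [1, 4] / [2, 5] / [3] / [6]
  Insert 2 (step 7): P = [1, 2] / [3, 7] / [4] / [5] / [6];  Q = [1, 4] / [2, 5] / [3] / [6] / [7]
Final shape: (2, 2, 1, 1, 1).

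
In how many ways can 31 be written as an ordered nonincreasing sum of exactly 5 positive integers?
p(31, 5 parts) = 427

Partitions of n into exactly k parts are in bijection with partitions of n − k into at most k parts (subtract 1 from each part). So p(31, exactly 5) = p(26, parts ≤ 5). Computing via the recurrence p(m, j) = p(m, j−1) + p(m−j, j) gives 427.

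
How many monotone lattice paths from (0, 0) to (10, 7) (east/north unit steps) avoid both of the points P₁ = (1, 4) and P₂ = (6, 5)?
Number of paths = 11868

Inclusion–exclusion. Total paths: C(17, 10) = 19448. Through P₁: C(5, 1)·C(12, 9) = 1100. Through P₂: C(11, 6)·C(6, 4) = 6930. Since P₁ is strictly southwest of P₂, a monotone path through both must visit P₁ then P₂; paths through both = C(5, 1)·C(6, 5)·C(6, 4) = 450. Avoid both = 19448 − 1100 − 6930 + 450 = 11868.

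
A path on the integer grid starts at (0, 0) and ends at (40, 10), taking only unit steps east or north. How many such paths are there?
Number of paths = 10272278170

A monotone lattice path from (0, 0) to (40, 10) consists of 40 east steps and 10 north steps in some order, so it is determined by which 40 of the 50 steps are east. The count is C(50, 40) = 10272278170.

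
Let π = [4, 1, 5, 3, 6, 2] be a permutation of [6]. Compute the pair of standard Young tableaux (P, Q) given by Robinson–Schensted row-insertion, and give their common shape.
P = [1, 2, 6] / [3, 5] / [4];  Q = [1, 3, 5] / [2, 4] / [6];  common shape = (3, 2, 1)

Row-insert the values π_1, π_2, … into P one at a time, bumping the leftmost entry strictly greater than the inserted value down to the next row. The recording tableau Q records, in position (i, j), the step at which that cell was added to P.
  Insert 4 (step 1): P = [4];  Q = [1]
  Insert 1 (step 2): P = [1] / [4];  Q = [1] / [2]
  Insert 5 (step 3): P = [1, 5] / [4];  Q = [1, 3] / [2]
  Insert 3 (step 4): P = [1, 3] / [4, 5];  Q = [1, 3] / [2, 4]
  Insert 6 (step 5): P = [1, 3, 6] / [4, 5];  Q = [1, 3, 5] / [2, 4]
  Insert 2 (step 6): P = [1, 2, 6] / [3, 5] / [4];  Q = [1, 3, 5] / [2, 4] / [6]
Final shape: (3, 2, 1).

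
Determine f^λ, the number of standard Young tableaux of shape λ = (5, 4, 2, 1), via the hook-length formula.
# SYT of shape (5, 4, 2, 1) = 5775

Hook-length formula: f^λ = n! / Π hook(c), product over all cells c of the Young diagram. For λ = (5, 4, 2, 1), n = 12 boxes. Hook lengths by row (left-to-right, top-to-bottom): [8, 6, 4, 3, 1]; [6, 4, 2, 1]; [3, 1]; [1]. Product of hooks = 82944. So f^λ = 12! / 82944 = 479001600 / 82944 = 5775.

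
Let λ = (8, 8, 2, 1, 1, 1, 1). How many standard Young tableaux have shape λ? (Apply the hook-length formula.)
# SYT of shape (8, 8, 2, 1, 1, 1, 1) = 164148600

Hook-length formula: f^λ = n! / Π hook(c), product over all cells c of the Young diagram. For λ = (8, 8, 2, 1, 1, 1, 1), n = 22 boxes. Hook lengths by row (left-to-right, top-to-bottom): [14, 9, 7, 6, 5, 4, 3, 2]; [13, 8, 6, 5, 4, 3, 2, 1]; [6, 1]; [4]; [3]; [2]; [1]. Product of hooks = 6847458508800. So f^λ = 22! / 6847458508800 = 1124000727777607680000 / 6847458508800 = 164148600.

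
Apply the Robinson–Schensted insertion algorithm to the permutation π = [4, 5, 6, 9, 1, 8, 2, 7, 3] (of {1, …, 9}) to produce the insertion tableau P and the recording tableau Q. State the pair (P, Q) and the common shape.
P = [1, 2, 3, 7] / [4, 5, 6] / [8] / [9];  Q = [1, 2, 3, 4] / [5, 6, 8] / [7] / [9];  common shape = (4, 3, 1, 1)

Row-insert the values π_1, π_2, … into P one at a time, bumping the leftmost entry strictly greater than the inserted value down to the next row. The recording tableau Q records, in position (i, j), the step at which that cell was added to P.
  Insert 4 (step 1): P = [4];  Q = [1]
  Insert 5 (step 2): P = [4, 5];  Q = [1, 2]
  Insert 6 (step 3): P = [4, 5, 6];  Q = [1, 2, 3]
  Insert 9 (step 4): P = [4, 5, 6, 9];  Q = [1, 2, 3, 4]
  Insert 1 (step 5): P = [1, 5, 6, 9] / [4];  Q = [1, 2, 3, 4] / [5]
  Insert 8 (step 6): P = [1, 5, 6, 8] / [4, 9];  Q = [1, 2, 3, 4] / [5, 6]
  Insert 2 (step 7): P = [1, 2, 6, 8] / [4, 5] / [9];  Q = [1, 2, 3, 4] / [5, 6] / [7]
  Insert 7 (step 8): P = [1, 2, 6, 7] / [4, 5, 8] / [9];  Q = [1, 2, 3, 4] / [5, 6, 8] / [7]
  Insert 3 (step 9): P = [1, 2, 3, 7] / [4, 5, 6] / [8] / [9];  Q = [1, 2, 3, 4] / [5, 6, 8] / [7] / [9]
Final shape: (4, 3, 1, 1).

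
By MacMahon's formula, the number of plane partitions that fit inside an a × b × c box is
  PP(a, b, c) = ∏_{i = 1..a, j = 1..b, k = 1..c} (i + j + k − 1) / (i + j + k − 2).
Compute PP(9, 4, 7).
PP(9, 4, 7) = 10323075958624

Evaluate the triple product over i = 1..9, j = 1..4, k = 1..7. The factors are (2/1) · (3/2) · (4/3) · (5/4) · (6/5) · (7/6) · (8/7) · (3/2) · … (252 factors total). The numerators and denominators telescope so the product is an integer; carrying out the multiplication exactly gives PP(9, 4, 7) = 10323075958624.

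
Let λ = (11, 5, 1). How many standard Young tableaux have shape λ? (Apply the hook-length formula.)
# SYT of shape (11, 5, 1) = 33320

Hook-length formula: f^λ = n! / Π hook(c), product over all cells c of the Young diagram. For λ = (11, 5, 1), n = 17 boxes. Hook lengths by row (left-to-right, top-to-bottom): [13, 11, 10, 9, 8, 6, 5, 4, 3, 2, 1]; [6, 4, 3, 2, 1]; [1]. Product of hooks = 10674892800. So f^λ = 17! / 10674892800 = 355687428096000 / 10674892800 = 33320.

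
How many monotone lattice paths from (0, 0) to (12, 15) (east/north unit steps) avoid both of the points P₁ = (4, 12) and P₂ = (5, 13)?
Number of paths = 16906152

Inclusion–exclusion. Total paths: C(27, 12) = 17383860. Through P₁: C(16, 4)·C(11, 8) = 300300. Through P₂: C(18, 5)·C(9, 7) = 308448. Since P₁ is strictly southwest of P₂, a monotone path through both must visit P₁ then P₂; paths through both = C(16, 4)·C(2, 1)·C(9, 7) = 131040. Avoid both = 17383860 − 300300 − 308448 + 131040 = 16906152.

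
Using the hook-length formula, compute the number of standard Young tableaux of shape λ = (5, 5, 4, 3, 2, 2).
# SYT of shape (5, 5, 4, 3, 2, 2) = 362121760

Hook-length formula: f^λ = n! / Π hook(c), product over all cells c of the Young diagram. For λ = (5, 5, 4, 3, 2, 2), n = 21 boxes. Hook lengths by row (left-to-right, top-to-bottom): [10, 9, 6, 4, 2]; [9, 8, 5, 3, 1]; [7, 6, 3, 1]; [5, 4, 1]; [3, 2]; [2, 1]. Product of hooks = 141087744000. So f^λ = 21! / 141087744000 = 51090942171709440000 / 141087744000 = 362121760.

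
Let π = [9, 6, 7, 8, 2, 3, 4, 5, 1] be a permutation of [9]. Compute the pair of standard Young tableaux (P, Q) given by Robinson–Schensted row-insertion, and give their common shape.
P = [1, 3, 4, 5] / [2, 7, 8] / [6] / [9];  Q = [1, 3, 4, 8] / [2, 6, 7] / [5] / [9];  common shape = (4, 3, 1, 1)

Row-insert the values π_1, π_2, … into P one at a time, bumping the leftmost entry strictly greater than the inserted value down to the next row. The recording tableau Q records, in position (i, j), the step at which that cell was added to P.
  Insert 9 (step 1): P = [9];  Q = [1]
  Insert 6 (step 2): P = [6] / [9];  Q = [1] / [2]
  Insert 7 (step 3): P = [6, 7] / [9];  Q = [1, 3] / [2]
  Insert 8 (step 4): P = [6, 7, 8] / [9];  Q = [1, 3, 4] / [2]
  Insert 2 (step 5): P = [2, 7, 8] / [6] / [9];  Q = [1, 3, 4] / [2] / [5]
  Insert 3 (step 6): P = [2, 3, 8] / [6, 7] / [9];  Q = [1, 3, 4] / [2, 6] / [5]
  Insert 4 (step 7): P = [2, 3, 4] / [6, 7, 8] / [9];  Q = [1, 3, 4] / [2, 6, 7] / [5]
  Insert 5 (step 8): P = [2, 3, 4, 5] / [6, 7, 8] / [9];  Q = [1, 3, 4, 8] / [2, 6, 7] / [5]
  Insert 1 (step 9): P = [1, 3, 4, 5] / [2, 7, 8] / [6] / [9];  Q = [1, 3, 4, 8] / [2, 6, 7] / [5] / [9]
Final shape: (4, 3, 1, 1).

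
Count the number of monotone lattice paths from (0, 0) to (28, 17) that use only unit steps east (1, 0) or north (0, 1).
Number of paths = 1103068603890

A monotone lattice path from (0, 0) to (28, 17) consists of 28 east steps and 17 north steps in some order, so it is determined by which 28 of the 45 steps are east. The count is C(45, 28) = 1103068603890.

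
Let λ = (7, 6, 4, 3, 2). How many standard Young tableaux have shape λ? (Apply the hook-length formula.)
# SYT of shape (7, 6, 4, 3, 2) = 2376424050

Hook-length formula: f^λ = n! / Π hook(c), product over all cells c of the Young diagram. For λ = (7, 6, 4, 3, 2), n = 22 boxes. Hook lengths by row (left-to-right, top-to-bottom): [11, 10, 8, 6, 4, 3, 1]; [9, 8, 6, 4, 2, 1]; [6, 5, 3, 1]; [4, 3, 1]; [2, 1]. Product of hooks = 472979865600. So f^λ = 22! / 472979865600 = 1124000727777607680000 / 472979865600 = 2376424050.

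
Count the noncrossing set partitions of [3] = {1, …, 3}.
C_3 = 5

These noncrossing partitions are counted by the Catalan number C_n = (1/(n + 1)) · C(2n, n). For n = 3: C_3 = (1/4) · C(6, 3) = 20/4 = 5.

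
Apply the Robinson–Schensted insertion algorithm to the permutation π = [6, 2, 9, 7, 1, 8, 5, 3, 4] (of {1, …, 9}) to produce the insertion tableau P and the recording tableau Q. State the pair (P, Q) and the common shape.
P = [1, 3, 4] / [2, 5, 8] / [6, 7] / [9];  Q = [1, 3, 6] / [2, 4, 9] / [5, 7] / [8];  common shape = (3, 3, 2, 1)

Row-insert the values π_1, π_2, … into P one at a time, bumping the leftmost entry strictly greater than the inserted value down to the next row. The recording tableau Q records, in position (i, j), the step at which that cell was added to P.
  Insert 6 (step 1): P = [6];  Q = [1]
  Insert 2 (step 2): P = [2] / [6];  Q = [1] / [2]
  Insert 9 (step 3): P = [2, 9] / [6];  Q = [1, 3] / [2]
  Insert 7 (step 4): P = [2, 7] / [6, 9];  Q = [1, 3] / [2, 4]
  Insert 1 (step 5): P = [1, 7] / [2, 9] / [6];  Q = [1, 3] / [2, 4] / [5]
  Insert 8 (step 6): P = [1, 7, 8] / [2, 9] / [6];  Q = [1, 3, 6] / [2, 4] / [5]
  Insert 5 (step 7): P = [1, 5, 8] / [2, 7] / [6, 9];  Q = [1, 3, 6] / [2, 4] / [5, 7]
  Insert 3 (step 8): P = [1, 3, 8] / [2, 5] / [6, 7] / [9];  Q = [1, 3, 6] / [2, 4] / [5, 7] / [8]
  Insert 4 (step 9): P = [1, 3, 4] / [2, 5, 8] / [6, 7] / [9];  Q = [1, 3, 6] / [2, 4, 9] / [5, 7] / [8]
Final shape: (3, 3, 2, 1).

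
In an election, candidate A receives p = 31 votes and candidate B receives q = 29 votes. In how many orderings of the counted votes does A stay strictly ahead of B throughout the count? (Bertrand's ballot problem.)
Strict-lead orderings = 3814986502092304

Total orderings of the 60 votes with 31 for A: C(60, 31) = 114449595062769120. By the Bertrand ballot formula (Cycle Lemma / reflection principle), the number of orderings in which A is strictly ahead of B throughout is (p − q)/(p + q) · C(p + q, p) = (31 − 29)/(31 + 29) · 114449595062769120 = 3814986502092304.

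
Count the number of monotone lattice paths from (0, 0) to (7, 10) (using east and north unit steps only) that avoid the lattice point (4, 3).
Number of paths = 15248

Total paths from (0, 0) to (7, 10): C(17, 7) = 19448. Paths through (4, 3): (paths (0, 0) → (4, 3)) × (paths (4, 3) → (7, 10)) = C(7, 4) · C(10, 3) = 35 · 120 = 4200. Avoidance count = 19448 − 4200 = 15248.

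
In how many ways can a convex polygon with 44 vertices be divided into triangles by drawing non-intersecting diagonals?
C_42 = 39044429911904443959240

These polygon triangulations are counted by the Catalan number C_n = (1/(n + 1)) · C(2n, n). For n = 42: C_42 = (1/43) · C(84, 42) = 1678910486211891090247320/43 = 39044429911904443959240.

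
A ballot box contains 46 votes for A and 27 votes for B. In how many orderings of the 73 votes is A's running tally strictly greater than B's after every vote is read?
Strict-lead orderings = 19417664722722740768

Total orderings of the 73 votes with 46 for A: C(73, 46) = 74604711829408425056. By the Bertrand ballot formula (Cycle Lemma / reflection principle), the number of orderings in which A is strictly ahead of B throughout is (p − q)/(p + q) · C(p + q, p) = (46 − 27)/(46 + 27) · 74604711829408425056 = 19417664722722740768.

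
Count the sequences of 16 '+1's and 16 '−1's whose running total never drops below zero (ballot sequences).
C_16 = 35357670

These ballot sequences are counted by the Catalan number C_n = (1/(n + 1)) · C(2n, n). For n = 16: C_16 = (1/17) · C(32, 16) = 601080390/17 = 35357670.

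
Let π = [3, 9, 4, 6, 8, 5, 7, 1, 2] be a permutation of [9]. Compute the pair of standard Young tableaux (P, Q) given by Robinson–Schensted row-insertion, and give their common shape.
P = [1, 2, 5, 7] / [3, 4] / [6, 8] / [9];  Q = [1, 2, 4, 5] / [3, 7] / [6, 9] / [8];  common shape = (4, 2, 2, 1)

Row-insert the values π_1, π_2, … into P one at a time, bumping the leftmost entry strictly greater than the inserted value down to the next row. The recording tableau Q records, in position (i, j), the step at which that cell was added to P.
  Insert 3 (step 1): P = [3];  Q = [1]
  Insert 9 (step 2): P = [3, 9];  Q = [1, 2]
  Insert 4 (step 3): P = [3, 4] / [9];  Q = [1, 2] / [3]
  Insert 6 (step 4): P = [3, 4, 6] / [9];  Q = [1, 2, 4] / [3]
  Insert 8 (step 5): P = [3, 4, 6, 8] / [9];  Q = [1, 2, 4, 5] / [3]
  Insert 5 (step 6): P = [3, 4, 5, 8] / [6] / [9];  Q = [1, 2, 4, 5] / [3] / [6]
  Insert 7 (step 7): P = [3, 4, 5, 7] / [6, 8] / [9];  Q = [1, 2, 4, 5] / [3, 7] / [6]
  Insert 1 (step 8): P = [1, 4, 5, 7] / [3, 8] / [6] / [9];  Q = [1, 2, 4, 5] / [3, 7] / [6] / [8]
  Insert 2 (step 9): P = [1, 2, 5, 7] / [3, 4] / [6, 8] / [9];  Q = [1, 2, 4, 5] / [3, 7] / [6, 9] / [8]
Final shape: (4, 2, 2, 1).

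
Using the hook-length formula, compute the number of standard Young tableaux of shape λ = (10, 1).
# SYT of shape (10, 1) = 10

Hook-length formula: f^λ = n! / Π hook(c), product over all cells c of the Young diagram. For λ = (10, 1), n = 11 boxes. Hook lengths by row (left-to-right, top-to-bottom): [11, 9, 8, 7, 6, 5, 4, 3, 2, 1]; [1]. Product of hooks = 3991680. So f^λ = 11! / 3991680 = 39916800 / 3991680 = 10.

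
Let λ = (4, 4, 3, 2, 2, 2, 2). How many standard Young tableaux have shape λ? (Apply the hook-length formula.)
# SYT of shape (4, 4, 3, 2, 2, 2, 2) = 6466460

Hook-length formula: f^λ = n! / Π hook(c), product over all cells c of the Young diagram. For λ = (4, 4, 3, 2, 2, 2, 2), n = 19 boxes. Hook lengths by row (left-to-right, top-to-bottom): [10, 9, 4, 2]; [9, 8, 3, 1]; [7, 6, 1]; [5, 4]; [4, 3]; [3, 2]; [2, 1]. Product of hooks = 18811699200. So f^λ = 19! / 18811699200 = 121645100408832000 / 18811699200 = 6466460.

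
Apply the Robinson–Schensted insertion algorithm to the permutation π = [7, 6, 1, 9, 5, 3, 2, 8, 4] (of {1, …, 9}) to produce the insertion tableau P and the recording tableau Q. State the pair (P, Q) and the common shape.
P = [1, 2, 4] / [3, 8] / [5, 9] / [6] / [7];  Q = [1, 4, 8] / [2, 5] / [3, 9] / [6] / [7];  common shape = (3, 2, 2, 1, 1)

Row-insert the values π_1, π_2, … into P one at a time, bumping the leftmost entry strictly greater than the inserted value down to the next row. The recording tableau Q records, in position (i, j), the step at which that cell was added to P.
  Insert 7 (step 1): P = [7];  Q = [1]
  Insert 6 (step 2): P = [6] / [7];  Q = [1] / [2]
  Insert 1 (step 3): P = [1] / [6] / [7];  Q = [1] / [2] / [3]
  Insert 9 (step 4): P = [1, 9] / [6] / [7];  Q = [1, 4] / [2] / [3]
  Insert 5 (step 5): P = [1, 5] / [6, 9] / [7];  Q = [1, 4] / [2, 5] / [3]
  Insert 3 (step 6): P = [1, 3] / [5, 9] / [6] / [7];  Q = [1, 4] / [2, 5] / [3] / [6]
  Insert 2 (step 7): P = [1, 2] / [3, 9] / [5] / [6] / [7];  Q = [1, 4] / [2, 5] / [3] / [6] / [7]
  Insert 8 (step 8): P = [1, 2, 8] / [3, 9] / [5] / [6] / [7];  Q = [1, 4, 8] / [2, 5] / [3] / [6] / [7]
  Insert 4 (step 9): P = [1, 2, 4] / [3, 8] / [5, 9] / [6] / [7];  Q = [1, 4, 8] / [2, 5] / [3, 9] / [6] / [7]
Final shape: (3, 2, 2, 1, 1).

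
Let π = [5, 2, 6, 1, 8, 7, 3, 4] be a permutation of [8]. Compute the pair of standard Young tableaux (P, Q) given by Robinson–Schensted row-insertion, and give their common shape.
P = [1, 3, 4] / [2, 6, 7] / [5, 8];  Q = [1, 3, 5] / [2, 6, 8] / [4, 7];  common shape = (3, 3, 2)

Row-insert the values π_1, π_2, … into P one at a time, bumping the leftmost entry strictly greater than the inserted value down to the next row. The recording tableau Q records, in position (i, j), the step at which that cell was added to P.
  Insert 5 (step 1): P = [5];  Q = [1]
  Insert 2 (step 2): P = [2] / [5];  Q = [1] / [2]
  Insert 6 (step 3): P = [2, 6] / [5];  Q = [1, 3] / [2]
  Insert 1 (step 4): P = [1, 6] / [2] / [5];  Q = [1, 3] / [2] / [4]
  Insert 8 (step 5): P = [1, 6, 8] / [2] / [5];  Q = [1, 3, 5] / [2] / [4]
  Insert 7 (step 6): P = [1, 6, 7] / [2, 8] / [5];  Q = [1, 3, 5] / [2, 6] / [4]
  Insert 3 (step 7): P = [1, 3, 7] / [2, 6] / [5, 8];  Q = [1, 3, 5] / [2, 6] / [4, 7]
  Insert 4 (step 8): P = [1, 3, 4] / [2, 6, 7] / [5, 8];  Q = [1, 3, 5] / [2, 6, 8] / [4, 7]
Final shape: (3, 3, 2).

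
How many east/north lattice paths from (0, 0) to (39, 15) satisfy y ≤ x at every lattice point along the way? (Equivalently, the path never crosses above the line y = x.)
Number of paths = 5408954784450

By the reflection principle (André's argument), the number of monotone paths to (39, 15) with n ≤ m that never go above y = x is C(54, 39) − C(54, 40) = 8654327655120 − 3245372870670 = 5408954784450.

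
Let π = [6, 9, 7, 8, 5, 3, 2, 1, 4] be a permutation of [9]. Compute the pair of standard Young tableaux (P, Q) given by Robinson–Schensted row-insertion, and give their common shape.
P = [1, 4, 8] / [2, 7] / [3] / [5] / [6] / [9];  Q = [1, 2, 4] / [3, 9] / [5] / [6] / [7] / [8];  common shape = (3, 2, 1, 1, 1, 1)

Row-insert the values π_1, π_2, … into P one at a time, bumping the leftmost entry strictly greater than the inserted value down to the next row. The recording tableau Q records, in position (i, j), the step at which that cell was added to P.
  Insert 6 (step 1): P = [6];  Q = [1]
  Insert 9 (step 2): P = [6, 9];  Q = [1, 2]
  Insert 7 (step 3): P = [6, 7] / [9];  Q = [1, 2] / [3]
  Insert 8 (step 4): P = [6, 7, 8] / [9];  Q = [1, 2, 4] / [3]
  Insert 5 (step 5): P = [5, 7, 8] / [6] / [9];  Q = [1, 2, 4] / [3] / [5]
  Insert 3 (step 6): P = [3, 7, 8] / [5] / [6] / [9];  Q = [1, 2, 4] / [3] / [5] / [6]
  Insert 2 (step 7): P = [2, 7, 8] / [3] / [5] / [6] / [9];  Q = [1, 2, 4] / [3] / [5] / [6] / [7]
  Insert 1 (step 8): P = [1, 7, 8] / [2] / [3] / [5] / [6] / [9];  Q = [1, 2, 4] / [3] / [5] / [6] / [7] / [8]
  Insert 4 (step 9): P = [1, 4, 8] / [2, 7] / [3] / [5] / [6] / [9];  Q = [1, 2, 4] / [3, 9] / [5] / [6] / [7] / [8]
Final shape: (3, 2, 1, 1, 1, 1).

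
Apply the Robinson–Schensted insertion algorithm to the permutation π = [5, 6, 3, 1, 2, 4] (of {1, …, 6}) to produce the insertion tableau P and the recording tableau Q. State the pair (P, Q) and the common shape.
P = [1, 2, 4] / [3, 6] / [5];  Q = [1, 2, 6] / [3, 5] / [4];  common shape = (3, 2, 1)

Row-insert the values π_1, π_2, … into P one at a time, bumping the leftmost entry strictly greater than the inserted value down to the next row. The recording tableau Q records, in position (i, j), the step at which that cell was added to P.
  Insert 5 (step 1): P = [5];  Q = [1]
  Insert 6 (step 2): P = [5, 6];  Q = [1, 2]
  Insert 3 (step 3): P = [3, 6] / [5];  Q = [1, 2] / [3]
  Insert 1 (step 4): P = [1, 6] / [3] / [5];  Q = [1, 2] / [3] / [4]
  Insert 2 (step 5): P = [1, 2] / [3, 6] / [5];  Q = [1, 2] / [3, 5] / [4]
  Insert 4 (step 6): P = [1, 2, 4] / [3, 6] / [5];  Q = [1, 2, 6] / [3, 5] / [4]
Final shape: (3, 2, 1).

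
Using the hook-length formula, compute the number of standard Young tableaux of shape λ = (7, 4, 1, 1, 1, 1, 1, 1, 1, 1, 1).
# SYT of shape (7, 4, 1, 1, 1, 1, 1, 1, 1, 1, 1) = 4012800

Hook-length formula: f^λ = n! / Π hook(c), product over all cells c of the Young diagram. For λ = (7, 4, 1, 1, 1, 1, 1, 1, 1, 1, 1), n = 20 boxes. Hook lengths by row (left-to-right, top-to-bottom): [17, 7, 6, 5, 3, 2, 1]; [13, 3, 2, 1]; [9]; [8]; [7]; [6]; [5]; [4]; [3]; [2]; [1]. Product of hooks = 606285388800. So f^λ = 20! / 606285388800 = 2432902008176640000 / 606285388800 = 4012800.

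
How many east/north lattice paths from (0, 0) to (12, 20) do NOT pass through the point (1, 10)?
Number of paths = 221912964

Total paths from (0, 0) to (12, 20): C(32, 12) = 225792840. Paths through (1, 10): (paths (0, 0) → (1, 10)) × (paths (1, 10) → (12, 20)) = C(11, 1) · C(21, 11) = 11 · 352716 = 3879876. Avoidance count = 225792840 − 3879876 = 221912964.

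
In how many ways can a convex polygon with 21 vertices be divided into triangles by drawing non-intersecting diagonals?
C_19 = 1767263190

These polygon triangulations are counted by the Catalan number C_n = (1/(n + 1)) · C(2n, n). For n = 19: C_19 = (1/20) · C(38, 19) = 35345263800/20 = 1767263190.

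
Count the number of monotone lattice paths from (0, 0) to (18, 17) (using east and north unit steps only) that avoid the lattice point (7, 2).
Number of paths = 4259425890

Total paths from (0, 0) to (18, 17): C(35, 18) = 4537567650. Paths through (7, 2): (paths (0, 0) → (7, 2)) × (paths (7, 2) → (18, 17)) = C(9, 7) · C(26, 11) = 36 · 7726160 = 278141760. Avoidance count = 4537567650 − 278141760 = 4259425890.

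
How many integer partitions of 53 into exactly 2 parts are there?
p(53, 2 parts) = 26

Partitions of n into exactly k parts are in bijection with partitions of n − k into at most k parts (subtract 1 from each part). So p(53, exactly 2) = p(51, parts ≤ 2). Computing via the recurrence p(m, j) = p(m, j−1) + p(m−j, j) gives 26.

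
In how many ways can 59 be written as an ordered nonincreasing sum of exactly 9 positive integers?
p(59, 9 parts) = 45812

Partitions of n into exactly k parts are in bijection with partitions of n − k into at most k parts (subtract 1 from each part). So p(59, exactly 9) = p(50, parts ≤ 9). Computing via the recurrence p(m, j) = p(m, j−1) + p(m−j, j) gives 45812.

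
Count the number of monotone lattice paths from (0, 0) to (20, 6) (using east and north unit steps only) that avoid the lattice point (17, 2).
Number of paths = 224245

Total paths from (0, 0) to (20, 6): C(26, 20) = 230230. Paths through (17, 2): (paths (0, 0) → (17, 2)) × (paths (17, 2) → (20, 6)) = C(19, 17) · C(7, 3) = 171 · 35 = 5985. Avoidance count = 230230 − 5985 = 224245.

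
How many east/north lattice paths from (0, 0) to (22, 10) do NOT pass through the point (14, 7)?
Number of paths = 45326040

Total paths from (0, 0) to (22, 10): C(32, 22) = 64512240. Paths through (14, 7): (paths (0, 0) → (14, 7)) × (paths (14, 7) → (22, 10)) = C(21, 14) · C(11, 8) = 116280 · 165 = 19186200. Avoidance count = 64512240 − 19186200 = 45326040.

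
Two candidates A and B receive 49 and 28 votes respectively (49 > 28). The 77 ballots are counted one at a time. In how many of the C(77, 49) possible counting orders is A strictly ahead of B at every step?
Strict-lead orderings = 213500511897826704900

Total orderings of the 77 votes with 49 for A: C(77, 49) = 782835210292031251300. By the Bertrand ballot formula (Cycle Lemma / reflection principle), the number of orderings in which A is strictly ahead of B throughout is (p − q)/(p + q) · C(p + q, p) = (49 − 28)/(49 + 28) · 782835210292031251300 = 213500511897826704900.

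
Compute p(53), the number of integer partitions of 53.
p(53) = 329931

Compute p(n) via the recurrence p(n, m) = p(n, m−1) + p(n−m, m), where p(n, m) counts partitions of n with all parts ≤ m and p(n) = p(n, n). The base cases are p(0, m) = 1 and p(n, 0) = 0 for n > 0. Filling the table yields p(53) = 329931. (Euler's pentagonal recurrence is an alternative.)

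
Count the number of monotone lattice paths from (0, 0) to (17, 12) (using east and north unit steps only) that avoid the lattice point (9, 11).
Number of paths = 50384295

Total paths from (0, 0) to (17, 12): C(29, 17) = 51895935. Paths through (9, 11): (paths (0, 0) → (9, 11)) × (paths (9, 11) → (17, 12)) = C(20, 9) · C(9, 8) = 167960 · 9 = 1511640. Avoidance count = 51895935 − 1511640 = 50384295.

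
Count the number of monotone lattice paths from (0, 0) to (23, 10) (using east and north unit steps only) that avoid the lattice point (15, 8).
Number of paths = 70496910

Total paths from (0, 0) to (23, 10): C(33, 23) = 92561040. Paths through (15, 8): (paths (0, 0) → (15, 8)) × (paths (15, 8) → (23, 10)) = C(23, 15) · C(10, 8) = 490314 · 45 = 22064130. Avoidance count = 92561040 − 22064130 = 70496910.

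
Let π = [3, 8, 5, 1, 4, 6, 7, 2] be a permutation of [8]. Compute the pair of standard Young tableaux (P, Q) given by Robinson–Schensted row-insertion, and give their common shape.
P = [1, 2, 6, 7] / [3, 4] / [5] / [8];  Q = [1, 2, 6, 7] / [3, 5] / [4] / [8];  common shape = (4, 2, 1, 1)

Row-insert the values π_1, π_2, … into P one at a time, bumping the leftmost entry strictly greater than the inserted value down to the next row. The recording tableau Q records, in position (i, j), the step at which that cell was added to P.
  Insert 3 (step 1): P = [3];  Q = [1]
  Insert 8 (step 2): P = [3, 8];  Q = [1, 2]
  Insert 5 (step 3): P = [3, 5] / [8];  Q = [1, 2] / [3]
  Insert 1 (step 4): P = [1, 5] / [3] / [8];  Q = [1, 2] / [3] / [4]
  Insert 4 (step 5): P = [1, 4] / [3, 5] / [8];  Q = [1, 2] / [3, 5] / [4]
  Insert 6 (step 6): P = [1, 4, 6] / [3, 5] / [8];  Q = [1, 2, 6] / [3, 5] / [4]
  Insert 7 (step 7): P = [1, 4, 6, 7] / [3, 5] / [8];  Q = [1, 2, 6, 7] / [3, 5] / [4]
  Insert 2 (step 8): P = [1, 2, 6, 7] / [3, 4] / [5] / [8];  Q = [1, 2, 6, 7] / [3, 5] / [4] / [8]
Final shape: (4, 2, 1, 1).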